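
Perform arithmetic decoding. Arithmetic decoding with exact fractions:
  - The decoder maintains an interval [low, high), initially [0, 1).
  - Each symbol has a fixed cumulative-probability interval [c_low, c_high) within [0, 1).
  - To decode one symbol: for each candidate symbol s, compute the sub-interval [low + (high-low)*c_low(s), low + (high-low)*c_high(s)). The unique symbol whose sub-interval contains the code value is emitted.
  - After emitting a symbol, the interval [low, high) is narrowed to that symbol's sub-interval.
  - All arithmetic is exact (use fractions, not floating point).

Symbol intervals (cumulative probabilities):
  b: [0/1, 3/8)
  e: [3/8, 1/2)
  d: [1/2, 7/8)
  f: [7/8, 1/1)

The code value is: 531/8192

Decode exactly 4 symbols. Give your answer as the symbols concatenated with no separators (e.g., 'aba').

Answer: bbed

Derivation:
Step 1: interval [0/1, 1/1), width = 1/1 - 0/1 = 1/1
  'b': [0/1 + 1/1*0/1, 0/1 + 1/1*3/8) = [0/1, 3/8) <- contains code 531/8192
  'e': [0/1 + 1/1*3/8, 0/1 + 1/1*1/2) = [3/8, 1/2)
  'd': [0/1 + 1/1*1/2, 0/1 + 1/1*7/8) = [1/2, 7/8)
  'f': [0/1 + 1/1*7/8, 0/1 + 1/1*1/1) = [7/8, 1/1)
  emit 'b', narrow to [0/1, 3/8)
Step 2: interval [0/1, 3/8), width = 3/8 - 0/1 = 3/8
  'b': [0/1 + 3/8*0/1, 0/1 + 3/8*3/8) = [0/1, 9/64) <- contains code 531/8192
  'e': [0/1 + 3/8*3/8, 0/1 + 3/8*1/2) = [9/64, 3/16)
  'd': [0/1 + 3/8*1/2, 0/1 + 3/8*7/8) = [3/16, 21/64)
  'f': [0/1 + 3/8*7/8, 0/1 + 3/8*1/1) = [21/64, 3/8)
  emit 'b', narrow to [0/1, 9/64)
Step 3: interval [0/1, 9/64), width = 9/64 - 0/1 = 9/64
  'b': [0/1 + 9/64*0/1, 0/1 + 9/64*3/8) = [0/1, 27/512)
  'e': [0/1 + 9/64*3/8, 0/1 + 9/64*1/2) = [27/512, 9/128) <- contains code 531/8192
  'd': [0/1 + 9/64*1/2, 0/1 + 9/64*7/8) = [9/128, 63/512)
  'f': [0/1 + 9/64*7/8, 0/1 + 9/64*1/1) = [63/512, 9/64)
  emit 'e', narrow to [27/512, 9/128)
Step 4: interval [27/512, 9/128), width = 9/128 - 27/512 = 9/512
  'b': [27/512 + 9/512*0/1, 27/512 + 9/512*3/8) = [27/512, 243/4096)
  'e': [27/512 + 9/512*3/8, 27/512 + 9/512*1/2) = [243/4096, 63/1024)
  'd': [27/512 + 9/512*1/2, 27/512 + 9/512*7/8) = [63/1024, 279/4096) <- contains code 531/8192
  'f': [27/512 + 9/512*7/8, 27/512 + 9/512*1/1) = [279/4096, 9/128)
  emit 'd', narrow to [63/1024, 279/4096)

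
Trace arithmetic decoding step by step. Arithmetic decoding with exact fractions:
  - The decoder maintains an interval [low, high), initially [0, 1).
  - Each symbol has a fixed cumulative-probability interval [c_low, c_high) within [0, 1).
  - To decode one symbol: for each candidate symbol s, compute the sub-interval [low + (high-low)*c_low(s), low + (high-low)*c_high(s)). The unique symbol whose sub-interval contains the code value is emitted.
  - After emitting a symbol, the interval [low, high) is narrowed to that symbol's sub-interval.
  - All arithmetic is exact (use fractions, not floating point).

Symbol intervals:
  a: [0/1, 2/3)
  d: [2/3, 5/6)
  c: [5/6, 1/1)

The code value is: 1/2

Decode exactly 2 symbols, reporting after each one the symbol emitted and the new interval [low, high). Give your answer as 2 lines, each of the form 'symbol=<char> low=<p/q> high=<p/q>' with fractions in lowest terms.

Answer: symbol=a low=0/1 high=2/3
symbol=d low=4/9 high=5/9

Derivation:
Step 1: interval [0/1, 1/1), width = 1/1 - 0/1 = 1/1
  'a': [0/1 + 1/1*0/1, 0/1 + 1/1*2/3) = [0/1, 2/3) <- contains code 1/2
  'd': [0/1 + 1/1*2/3, 0/1 + 1/1*5/6) = [2/3, 5/6)
  'c': [0/1 + 1/1*5/6, 0/1 + 1/1*1/1) = [5/6, 1/1)
  emit 'a', narrow to [0/1, 2/3)
Step 2: interval [0/1, 2/3), width = 2/3 - 0/1 = 2/3
  'a': [0/1 + 2/3*0/1, 0/1 + 2/3*2/3) = [0/1, 4/9)
  'd': [0/1 + 2/3*2/3, 0/1 + 2/3*5/6) = [4/9, 5/9) <- contains code 1/2
  'c': [0/1 + 2/3*5/6, 0/1 + 2/3*1/1) = [5/9, 2/3)
  emit 'd', narrow to [4/9, 5/9)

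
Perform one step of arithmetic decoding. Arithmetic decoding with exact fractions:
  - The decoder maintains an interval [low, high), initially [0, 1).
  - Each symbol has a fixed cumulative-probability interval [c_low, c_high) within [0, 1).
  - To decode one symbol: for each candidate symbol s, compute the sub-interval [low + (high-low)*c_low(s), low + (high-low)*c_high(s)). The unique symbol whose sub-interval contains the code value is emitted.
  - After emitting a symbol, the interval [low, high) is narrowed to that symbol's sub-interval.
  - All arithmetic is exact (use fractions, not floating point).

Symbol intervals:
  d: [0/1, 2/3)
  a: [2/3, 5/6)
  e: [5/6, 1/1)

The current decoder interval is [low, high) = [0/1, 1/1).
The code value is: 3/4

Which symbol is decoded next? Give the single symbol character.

Interval width = high − low = 1/1 − 0/1 = 1/1
Scaled code = (code − low) / width = (3/4 − 0/1) / 1/1 = 3/4
  d: [0/1, 2/3) 
  a: [2/3, 5/6) ← scaled code falls here ✓
  e: [5/6, 1/1) 

Answer: a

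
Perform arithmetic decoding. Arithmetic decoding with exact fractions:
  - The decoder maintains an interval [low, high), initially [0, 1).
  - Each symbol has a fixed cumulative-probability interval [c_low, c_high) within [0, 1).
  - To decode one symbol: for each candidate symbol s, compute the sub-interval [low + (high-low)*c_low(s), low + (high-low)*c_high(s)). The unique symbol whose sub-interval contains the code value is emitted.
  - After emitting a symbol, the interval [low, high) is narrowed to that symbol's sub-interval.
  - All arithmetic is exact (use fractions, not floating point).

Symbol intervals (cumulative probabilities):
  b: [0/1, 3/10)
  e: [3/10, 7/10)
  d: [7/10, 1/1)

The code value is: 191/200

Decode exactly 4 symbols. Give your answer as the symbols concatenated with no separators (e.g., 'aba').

Step 1: interval [0/1, 1/1), width = 1/1 - 0/1 = 1/1
  'b': [0/1 + 1/1*0/1, 0/1 + 1/1*3/10) = [0/1, 3/10)
  'e': [0/1 + 1/1*3/10, 0/1 + 1/1*7/10) = [3/10, 7/10)
  'd': [0/1 + 1/1*7/10, 0/1 + 1/1*1/1) = [7/10, 1/1) <- contains code 191/200
  emit 'd', narrow to [7/10, 1/1)
Step 2: interval [7/10, 1/1), width = 1/1 - 7/10 = 3/10
  'b': [7/10 + 3/10*0/1, 7/10 + 3/10*3/10) = [7/10, 79/100)
  'e': [7/10 + 3/10*3/10, 7/10 + 3/10*7/10) = [79/100, 91/100)
  'd': [7/10 + 3/10*7/10, 7/10 + 3/10*1/1) = [91/100, 1/1) <- contains code 191/200
  emit 'd', narrow to [91/100, 1/1)
Step 3: interval [91/100, 1/1), width = 1/1 - 91/100 = 9/100
  'b': [91/100 + 9/100*0/1, 91/100 + 9/100*3/10) = [91/100, 937/1000)
  'e': [91/100 + 9/100*3/10, 91/100 + 9/100*7/10) = [937/1000, 973/1000) <- contains code 191/200
  'd': [91/100 + 9/100*7/10, 91/100 + 9/100*1/1) = [973/1000, 1/1)
  emit 'e', narrow to [937/1000, 973/1000)
Step 4: interval [937/1000, 973/1000), width = 973/1000 - 937/1000 = 9/250
  'b': [937/1000 + 9/250*0/1, 937/1000 + 9/250*3/10) = [937/1000, 4739/5000)
  'e': [937/1000 + 9/250*3/10, 937/1000 + 9/250*7/10) = [4739/5000, 4811/5000) <- contains code 191/200
  'd': [937/1000 + 9/250*7/10, 937/1000 + 9/250*1/1) = [4811/5000, 973/1000)
  emit 'e', narrow to [4739/5000, 4811/5000)

Answer: ddee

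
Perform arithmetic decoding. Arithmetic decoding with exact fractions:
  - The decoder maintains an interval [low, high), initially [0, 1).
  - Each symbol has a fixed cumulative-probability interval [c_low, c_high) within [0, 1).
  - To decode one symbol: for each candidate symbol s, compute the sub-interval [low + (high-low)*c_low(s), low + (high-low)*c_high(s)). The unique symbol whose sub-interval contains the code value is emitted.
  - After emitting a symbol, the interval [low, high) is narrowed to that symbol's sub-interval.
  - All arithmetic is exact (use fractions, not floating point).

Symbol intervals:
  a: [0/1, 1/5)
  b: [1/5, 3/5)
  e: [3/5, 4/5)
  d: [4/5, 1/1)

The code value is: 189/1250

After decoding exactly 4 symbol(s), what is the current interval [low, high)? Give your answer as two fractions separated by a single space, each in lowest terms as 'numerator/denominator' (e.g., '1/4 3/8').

Step 1: interval [0/1, 1/1), width = 1/1 - 0/1 = 1/1
  'a': [0/1 + 1/1*0/1, 0/1 + 1/1*1/5) = [0/1, 1/5) <- contains code 189/1250
  'b': [0/1 + 1/1*1/5, 0/1 + 1/1*3/5) = [1/5, 3/5)
  'e': [0/1 + 1/1*3/5, 0/1 + 1/1*4/5) = [3/5, 4/5)
  'd': [0/1 + 1/1*4/5, 0/1 + 1/1*1/1) = [4/5, 1/1)
  emit 'a', narrow to [0/1, 1/5)
Step 2: interval [0/1, 1/5), width = 1/5 - 0/1 = 1/5
  'a': [0/1 + 1/5*0/1, 0/1 + 1/5*1/5) = [0/1, 1/25)
  'b': [0/1 + 1/5*1/5, 0/1 + 1/5*3/5) = [1/25, 3/25)
  'e': [0/1 + 1/5*3/5, 0/1 + 1/5*4/5) = [3/25, 4/25) <- contains code 189/1250
  'd': [0/1 + 1/5*4/5, 0/1 + 1/5*1/1) = [4/25, 1/5)
  emit 'e', narrow to [3/25, 4/25)
Step 3: interval [3/25, 4/25), width = 4/25 - 3/25 = 1/25
  'a': [3/25 + 1/25*0/1, 3/25 + 1/25*1/5) = [3/25, 16/125)
  'b': [3/25 + 1/25*1/5, 3/25 + 1/25*3/5) = [16/125, 18/125)
  'e': [3/25 + 1/25*3/5, 3/25 + 1/25*4/5) = [18/125, 19/125) <- contains code 189/1250
  'd': [3/25 + 1/25*4/5, 3/25 + 1/25*1/1) = [19/125, 4/25)
  emit 'e', narrow to [18/125, 19/125)
Step 4: interval [18/125, 19/125), width = 19/125 - 18/125 = 1/125
  'a': [18/125 + 1/125*0/1, 18/125 + 1/125*1/5) = [18/125, 91/625)
  'b': [18/125 + 1/125*1/5, 18/125 + 1/125*3/5) = [91/625, 93/625)
  'e': [18/125 + 1/125*3/5, 18/125 + 1/125*4/5) = [93/625, 94/625)
  'd': [18/125 + 1/125*4/5, 18/125 + 1/125*1/1) = [94/625, 19/125) <- contains code 189/1250
  emit 'd', narrow to [94/625, 19/125)

Answer: 94/625 19/125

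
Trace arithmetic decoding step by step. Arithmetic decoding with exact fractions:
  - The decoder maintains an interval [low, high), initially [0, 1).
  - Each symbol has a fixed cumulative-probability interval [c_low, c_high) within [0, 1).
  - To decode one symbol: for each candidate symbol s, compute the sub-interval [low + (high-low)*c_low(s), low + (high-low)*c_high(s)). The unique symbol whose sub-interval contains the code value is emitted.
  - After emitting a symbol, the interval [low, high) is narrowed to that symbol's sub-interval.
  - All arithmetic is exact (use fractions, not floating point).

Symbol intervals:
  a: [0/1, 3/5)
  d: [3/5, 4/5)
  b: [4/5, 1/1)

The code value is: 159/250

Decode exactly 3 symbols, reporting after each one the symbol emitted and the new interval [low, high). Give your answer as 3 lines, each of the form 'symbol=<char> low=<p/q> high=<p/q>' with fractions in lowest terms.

Answer: symbol=d low=3/5 high=4/5
symbol=a low=3/5 high=18/25
symbol=a low=3/5 high=84/125

Derivation:
Step 1: interval [0/1, 1/1), width = 1/1 - 0/1 = 1/1
  'a': [0/1 + 1/1*0/1, 0/1 + 1/1*3/5) = [0/1, 3/5)
  'd': [0/1 + 1/1*3/5, 0/1 + 1/1*4/5) = [3/5, 4/5) <- contains code 159/250
  'b': [0/1 + 1/1*4/5, 0/1 + 1/1*1/1) = [4/5, 1/1)
  emit 'd', narrow to [3/5, 4/5)
Step 2: interval [3/5, 4/5), width = 4/5 - 3/5 = 1/5
  'a': [3/5 + 1/5*0/1, 3/5 + 1/5*3/5) = [3/5, 18/25) <- contains code 159/250
  'd': [3/5 + 1/5*3/5, 3/5 + 1/5*4/5) = [18/25, 19/25)
  'b': [3/5 + 1/5*4/5, 3/5 + 1/5*1/1) = [19/25, 4/5)
  emit 'a', narrow to [3/5, 18/25)
Step 3: interval [3/5, 18/25), width = 18/25 - 3/5 = 3/25
  'a': [3/5 + 3/25*0/1, 3/5 + 3/25*3/5) = [3/5, 84/125) <- contains code 159/250
  'd': [3/5 + 3/25*3/5, 3/5 + 3/25*4/5) = [84/125, 87/125)
  'b': [3/5 + 3/25*4/5, 3/5 + 3/25*1/1) = [87/125, 18/25)
  emit 'a', narrow to [3/5, 84/125)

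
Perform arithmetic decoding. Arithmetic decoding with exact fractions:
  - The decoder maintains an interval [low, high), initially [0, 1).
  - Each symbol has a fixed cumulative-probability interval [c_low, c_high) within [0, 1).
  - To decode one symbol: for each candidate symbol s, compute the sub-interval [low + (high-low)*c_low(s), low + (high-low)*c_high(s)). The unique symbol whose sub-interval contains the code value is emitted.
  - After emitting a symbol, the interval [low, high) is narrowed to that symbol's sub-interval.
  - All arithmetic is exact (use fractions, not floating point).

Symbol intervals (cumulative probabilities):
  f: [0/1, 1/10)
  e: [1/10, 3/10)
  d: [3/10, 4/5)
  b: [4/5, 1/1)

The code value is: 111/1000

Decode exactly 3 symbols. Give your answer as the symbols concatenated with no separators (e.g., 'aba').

Answer: efd

Derivation:
Step 1: interval [0/1, 1/1), width = 1/1 - 0/1 = 1/1
  'f': [0/1 + 1/1*0/1, 0/1 + 1/1*1/10) = [0/1, 1/10)
  'e': [0/1 + 1/1*1/10, 0/1 + 1/1*3/10) = [1/10, 3/10) <- contains code 111/1000
  'd': [0/1 + 1/1*3/10, 0/1 + 1/1*4/5) = [3/10, 4/5)
  'b': [0/1 + 1/1*4/5, 0/1 + 1/1*1/1) = [4/5, 1/1)
  emit 'e', narrow to [1/10, 3/10)
Step 2: interval [1/10, 3/10), width = 3/10 - 1/10 = 1/5
  'f': [1/10 + 1/5*0/1, 1/10 + 1/5*1/10) = [1/10, 3/25) <- contains code 111/1000
  'e': [1/10 + 1/5*1/10, 1/10 + 1/5*3/10) = [3/25, 4/25)
  'd': [1/10 + 1/5*3/10, 1/10 + 1/5*4/5) = [4/25, 13/50)
  'b': [1/10 + 1/5*4/5, 1/10 + 1/5*1/1) = [13/50, 3/10)
  emit 'f', narrow to [1/10, 3/25)
Step 3: interval [1/10, 3/25), width = 3/25 - 1/10 = 1/50
  'f': [1/10 + 1/50*0/1, 1/10 + 1/50*1/10) = [1/10, 51/500)
  'e': [1/10 + 1/50*1/10, 1/10 + 1/50*3/10) = [51/500, 53/500)
  'd': [1/10 + 1/50*3/10, 1/10 + 1/50*4/5) = [53/500, 29/250) <- contains code 111/1000
  'b': [1/10 + 1/50*4/5, 1/10 + 1/50*1/1) = [29/250, 3/25)
  emit 'd', narrow to [53/500, 29/250)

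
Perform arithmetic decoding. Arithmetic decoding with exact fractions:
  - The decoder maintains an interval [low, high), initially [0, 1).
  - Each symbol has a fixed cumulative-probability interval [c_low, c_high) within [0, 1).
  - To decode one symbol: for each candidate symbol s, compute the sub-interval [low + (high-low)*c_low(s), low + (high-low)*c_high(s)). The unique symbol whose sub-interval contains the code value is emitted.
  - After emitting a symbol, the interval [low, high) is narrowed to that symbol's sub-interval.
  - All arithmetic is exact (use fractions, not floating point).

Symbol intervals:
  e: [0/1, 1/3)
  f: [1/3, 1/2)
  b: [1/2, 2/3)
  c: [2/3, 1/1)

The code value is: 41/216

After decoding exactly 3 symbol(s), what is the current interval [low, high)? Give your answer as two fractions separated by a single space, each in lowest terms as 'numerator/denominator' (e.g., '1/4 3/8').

Step 1: interval [0/1, 1/1), width = 1/1 - 0/1 = 1/1
  'e': [0/1 + 1/1*0/1, 0/1 + 1/1*1/3) = [0/1, 1/3) <- contains code 41/216
  'f': [0/1 + 1/1*1/3, 0/1 + 1/1*1/2) = [1/3, 1/2)
  'b': [0/1 + 1/1*1/2, 0/1 + 1/1*2/3) = [1/2, 2/3)
  'c': [0/1 + 1/1*2/3, 0/1 + 1/1*1/1) = [2/3, 1/1)
  emit 'e', narrow to [0/1, 1/3)
Step 2: interval [0/1, 1/3), width = 1/3 - 0/1 = 1/3
  'e': [0/1 + 1/3*0/1, 0/1 + 1/3*1/3) = [0/1, 1/9)
  'f': [0/1 + 1/3*1/3, 0/1 + 1/3*1/2) = [1/9, 1/6)
  'b': [0/1 + 1/3*1/2, 0/1 + 1/3*2/3) = [1/6, 2/9) <- contains code 41/216
  'c': [0/1 + 1/3*2/3, 0/1 + 1/3*1/1) = [2/9, 1/3)
  emit 'b', narrow to [1/6, 2/9)
Step 3: interval [1/6, 2/9), width = 2/9 - 1/6 = 1/18
  'e': [1/6 + 1/18*0/1, 1/6 + 1/18*1/3) = [1/6, 5/27)
  'f': [1/6 + 1/18*1/3, 1/6 + 1/18*1/2) = [5/27, 7/36) <- contains code 41/216
  'b': [1/6 + 1/18*1/2, 1/6 + 1/18*2/3) = [7/36, 11/54)
  'c': [1/6 + 1/18*2/3, 1/6 + 1/18*1/1) = [11/54, 2/9)
  emit 'f', narrow to [5/27, 7/36)

Answer: 5/27 7/36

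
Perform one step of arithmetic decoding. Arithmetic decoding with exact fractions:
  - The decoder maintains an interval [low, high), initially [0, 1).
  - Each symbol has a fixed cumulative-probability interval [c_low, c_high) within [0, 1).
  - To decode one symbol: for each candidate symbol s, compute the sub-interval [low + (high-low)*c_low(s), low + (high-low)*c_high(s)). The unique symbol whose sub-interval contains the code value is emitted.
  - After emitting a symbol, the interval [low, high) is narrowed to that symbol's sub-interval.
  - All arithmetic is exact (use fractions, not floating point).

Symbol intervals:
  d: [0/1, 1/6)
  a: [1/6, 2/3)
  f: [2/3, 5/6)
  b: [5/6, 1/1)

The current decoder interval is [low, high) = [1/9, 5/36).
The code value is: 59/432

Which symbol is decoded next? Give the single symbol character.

Answer: b

Derivation:
Interval width = high − low = 5/36 − 1/9 = 1/36
Scaled code = (code − low) / width = (59/432 − 1/9) / 1/36 = 11/12
  d: [0/1, 1/6) 
  a: [1/6, 2/3) 
  f: [2/3, 5/6) 
  b: [5/6, 1/1) ← scaled code falls here ✓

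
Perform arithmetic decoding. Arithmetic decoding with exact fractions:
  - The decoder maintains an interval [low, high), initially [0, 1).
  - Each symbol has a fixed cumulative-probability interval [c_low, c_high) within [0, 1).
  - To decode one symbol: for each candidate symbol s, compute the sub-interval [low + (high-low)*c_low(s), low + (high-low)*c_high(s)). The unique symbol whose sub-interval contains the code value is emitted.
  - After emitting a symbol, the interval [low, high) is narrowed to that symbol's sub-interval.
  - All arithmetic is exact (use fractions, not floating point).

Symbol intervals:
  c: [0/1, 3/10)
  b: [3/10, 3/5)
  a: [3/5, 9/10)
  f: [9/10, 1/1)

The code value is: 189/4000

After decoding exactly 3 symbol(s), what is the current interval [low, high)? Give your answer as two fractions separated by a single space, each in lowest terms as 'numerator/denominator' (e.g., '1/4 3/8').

Step 1: interval [0/1, 1/1), width = 1/1 - 0/1 = 1/1
  'c': [0/1 + 1/1*0/1, 0/1 + 1/1*3/10) = [0/1, 3/10) <- contains code 189/4000
  'b': [0/1 + 1/1*3/10, 0/1 + 1/1*3/5) = [3/10, 3/5)
  'a': [0/1 + 1/1*3/5, 0/1 + 1/1*9/10) = [3/5, 9/10)
  'f': [0/1 + 1/1*9/10, 0/1 + 1/1*1/1) = [9/10, 1/1)
  emit 'c', narrow to [0/1, 3/10)
Step 2: interval [0/1, 3/10), width = 3/10 - 0/1 = 3/10
  'c': [0/1 + 3/10*0/1, 0/1 + 3/10*3/10) = [0/1, 9/100) <- contains code 189/4000
  'b': [0/1 + 3/10*3/10, 0/1 + 3/10*3/5) = [9/100, 9/50)
  'a': [0/1 + 3/10*3/5, 0/1 + 3/10*9/10) = [9/50, 27/100)
  'f': [0/1 + 3/10*9/10, 0/1 + 3/10*1/1) = [27/100, 3/10)
  emit 'c', narrow to [0/1, 9/100)
Step 3: interval [0/1, 9/100), width = 9/100 - 0/1 = 9/100
  'c': [0/1 + 9/100*0/1, 0/1 + 9/100*3/10) = [0/1, 27/1000)
  'b': [0/1 + 9/100*3/10, 0/1 + 9/100*3/5) = [27/1000, 27/500) <- contains code 189/4000
  'a': [0/1 + 9/100*3/5, 0/1 + 9/100*9/10) = [27/500, 81/1000)
  'f': [0/1 + 9/100*9/10, 0/1 + 9/100*1/1) = [81/1000, 9/100)
  emit 'b', narrow to [27/1000, 27/500)

Answer: 27/1000 27/500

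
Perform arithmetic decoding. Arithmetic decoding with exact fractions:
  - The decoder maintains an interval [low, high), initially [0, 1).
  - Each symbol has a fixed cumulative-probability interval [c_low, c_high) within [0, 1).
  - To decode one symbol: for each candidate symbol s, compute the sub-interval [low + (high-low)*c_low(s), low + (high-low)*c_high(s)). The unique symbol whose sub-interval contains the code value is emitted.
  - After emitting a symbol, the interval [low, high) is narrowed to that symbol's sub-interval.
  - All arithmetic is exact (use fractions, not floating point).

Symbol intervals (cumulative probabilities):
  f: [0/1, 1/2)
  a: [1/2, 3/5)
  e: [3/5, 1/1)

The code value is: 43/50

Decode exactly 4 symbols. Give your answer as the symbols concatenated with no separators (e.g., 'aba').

Step 1: interval [0/1, 1/1), width = 1/1 - 0/1 = 1/1
  'f': [0/1 + 1/1*0/1, 0/1 + 1/1*1/2) = [0/1, 1/2)
  'a': [0/1 + 1/1*1/2, 0/1 + 1/1*3/5) = [1/2, 3/5)
  'e': [0/1 + 1/1*3/5, 0/1 + 1/1*1/1) = [3/5, 1/1) <- contains code 43/50
  emit 'e', narrow to [3/5, 1/1)
Step 2: interval [3/5, 1/1), width = 1/1 - 3/5 = 2/5
  'f': [3/5 + 2/5*0/1, 3/5 + 2/5*1/2) = [3/5, 4/5)
  'a': [3/5 + 2/5*1/2, 3/5 + 2/5*3/5) = [4/5, 21/25)
  'e': [3/5 + 2/5*3/5, 3/5 + 2/5*1/1) = [21/25, 1/1) <- contains code 43/50
  emit 'e', narrow to [21/25, 1/1)
Step 3: interval [21/25, 1/1), width = 1/1 - 21/25 = 4/25
  'f': [21/25 + 4/25*0/1, 21/25 + 4/25*1/2) = [21/25, 23/25) <- contains code 43/50
  'a': [21/25 + 4/25*1/2, 21/25 + 4/25*3/5) = [23/25, 117/125)
  'e': [21/25 + 4/25*3/5, 21/25 + 4/25*1/1) = [117/125, 1/1)
  emit 'f', narrow to [21/25, 23/25)
Step 4: interval [21/25, 23/25), width = 23/25 - 21/25 = 2/25
  'f': [21/25 + 2/25*0/1, 21/25 + 2/25*1/2) = [21/25, 22/25) <- contains code 43/50
  'a': [21/25 + 2/25*1/2, 21/25 + 2/25*3/5) = [22/25, 111/125)
  'e': [21/25 + 2/25*3/5, 21/25 + 2/25*1/1) = [111/125, 23/25)
  emit 'f', narrow to [21/25, 22/25)

Answer: eeff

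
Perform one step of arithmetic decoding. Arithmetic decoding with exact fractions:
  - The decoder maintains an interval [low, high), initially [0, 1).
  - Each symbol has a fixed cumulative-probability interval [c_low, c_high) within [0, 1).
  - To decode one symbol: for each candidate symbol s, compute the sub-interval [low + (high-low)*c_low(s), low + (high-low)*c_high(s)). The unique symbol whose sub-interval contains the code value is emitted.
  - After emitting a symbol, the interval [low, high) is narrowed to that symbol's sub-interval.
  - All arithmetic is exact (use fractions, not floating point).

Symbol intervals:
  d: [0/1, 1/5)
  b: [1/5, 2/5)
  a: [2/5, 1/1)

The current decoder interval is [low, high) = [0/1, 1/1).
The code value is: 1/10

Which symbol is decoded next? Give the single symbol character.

Answer: d

Derivation:
Interval width = high − low = 1/1 − 0/1 = 1/1
Scaled code = (code − low) / width = (1/10 − 0/1) / 1/1 = 1/10
  d: [0/1, 1/5) ← scaled code falls here ✓
  b: [1/5, 2/5) 
  a: [2/5, 1/1) 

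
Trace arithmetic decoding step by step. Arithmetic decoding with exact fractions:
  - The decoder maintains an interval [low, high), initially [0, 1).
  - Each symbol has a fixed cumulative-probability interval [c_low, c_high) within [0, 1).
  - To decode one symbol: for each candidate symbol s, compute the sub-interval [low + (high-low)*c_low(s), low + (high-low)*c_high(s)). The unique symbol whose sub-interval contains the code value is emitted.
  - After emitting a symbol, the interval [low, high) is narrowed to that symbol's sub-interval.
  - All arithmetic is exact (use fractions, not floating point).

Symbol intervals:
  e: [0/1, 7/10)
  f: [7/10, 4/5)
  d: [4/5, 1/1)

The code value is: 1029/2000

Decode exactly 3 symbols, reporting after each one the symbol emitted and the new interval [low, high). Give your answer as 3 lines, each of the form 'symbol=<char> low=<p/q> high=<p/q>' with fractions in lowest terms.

Step 1: interval [0/1, 1/1), width = 1/1 - 0/1 = 1/1
  'e': [0/1 + 1/1*0/1, 0/1 + 1/1*7/10) = [0/1, 7/10) <- contains code 1029/2000
  'f': [0/1 + 1/1*7/10, 0/1 + 1/1*4/5) = [7/10, 4/5)
  'd': [0/1 + 1/1*4/5, 0/1 + 1/1*1/1) = [4/5, 1/1)
  emit 'e', narrow to [0/1, 7/10)
Step 2: interval [0/1, 7/10), width = 7/10 - 0/1 = 7/10
  'e': [0/1 + 7/10*0/1, 0/1 + 7/10*7/10) = [0/1, 49/100)
  'f': [0/1 + 7/10*7/10, 0/1 + 7/10*4/5) = [49/100, 14/25) <- contains code 1029/2000
  'd': [0/1 + 7/10*4/5, 0/1 + 7/10*1/1) = [14/25, 7/10)
  emit 'f', narrow to [49/100, 14/25)
Step 3: interval [49/100, 14/25), width = 14/25 - 49/100 = 7/100
  'e': [49/100 + 7/100*0/1, 49/100 + 7/100*7/10) = [49/100, 539/1000) <- contains code 1029/2000
  'f': [49/100 + 7/100*7/10, 49/100 + 7/100*4/5) = [539/1000, 273/500)
  'd': [49/100 + 7/100*4/5, 49/100 + 7/100*1/1) = [273/500, 14/25)
  emit 'e', narrow to [49/100, 539/1000)

Answer: symbol=e low=0/1 high=7/10
symbol=f low=49/100 high=14/25
symbol=e low=49/100 high=539/1000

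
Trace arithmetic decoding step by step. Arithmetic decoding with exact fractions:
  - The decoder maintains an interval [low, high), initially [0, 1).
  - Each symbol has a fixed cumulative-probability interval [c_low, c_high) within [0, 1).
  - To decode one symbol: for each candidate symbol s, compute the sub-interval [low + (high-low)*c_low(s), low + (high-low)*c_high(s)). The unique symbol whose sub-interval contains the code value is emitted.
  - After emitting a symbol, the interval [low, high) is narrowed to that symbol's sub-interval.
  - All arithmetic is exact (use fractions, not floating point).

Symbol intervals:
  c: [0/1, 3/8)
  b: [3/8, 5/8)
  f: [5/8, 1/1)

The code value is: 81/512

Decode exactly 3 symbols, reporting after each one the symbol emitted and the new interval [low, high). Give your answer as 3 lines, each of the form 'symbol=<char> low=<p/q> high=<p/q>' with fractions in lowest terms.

Answer: symbol=c low=0/1 high=3/8
symbol=b low=9/64 high=15/64
symbol=c low=9/64 high=45/256

Derivation:
Step 1: interval [0/1, 1/1), width = 1/1 - 0/1 = 1/1
  'c': [0/1 + 1/1*0/1, 0/1 + 1/1*3/8) = [0/1, 3/8) <- contains code 81/512
  'b': [0/1 + 1/1*3/8, 0/1 + 1/1*5/8) = [3/8, 5/8)
  'f': [0/1 + 1/1*5/8, 0/1 + 1/1*1/1) = [5/8, 1/1)
  emit 'c', narrow to [0/1, 3/8)
Step 2: interval [0/1, 3/8), width = 3/8 - 0/1 = 3/8
  'c': [0/1 + 3/8*0/1, 0/1 + 3/8*3/8) = [0/1, 9/64)
  'b': [0/1 + 3/8*3/8, 0/1 + 3/8*5/8) = [9/64, 15/64) <- contains code 81/512
  'f': [0/1 + 3/8*5/8, 0/1 + 3/8*1/1) = [15/64, 3/8)
  emit 'b', narrow to [9/64, 15/64)
Step 3: interval [9/64, 15/64), width = 15/64 - 9/64 = 3/32
  'c': [9/64 + 3/32*0/1, 9/64 + 3/32*3/8) = [9/64, 45/256) <- contains code 81/512
  'b': [9/64 + 3/32*3/8, 9/64 + 3/32*5/8) = [45/256, 51/256)
  'f': [9/64 + 3/32*5/8, 9/64 + 3/32*1/1) = [51/256, 15/64)
  emit 'c', narrow to [9/64, 45/256)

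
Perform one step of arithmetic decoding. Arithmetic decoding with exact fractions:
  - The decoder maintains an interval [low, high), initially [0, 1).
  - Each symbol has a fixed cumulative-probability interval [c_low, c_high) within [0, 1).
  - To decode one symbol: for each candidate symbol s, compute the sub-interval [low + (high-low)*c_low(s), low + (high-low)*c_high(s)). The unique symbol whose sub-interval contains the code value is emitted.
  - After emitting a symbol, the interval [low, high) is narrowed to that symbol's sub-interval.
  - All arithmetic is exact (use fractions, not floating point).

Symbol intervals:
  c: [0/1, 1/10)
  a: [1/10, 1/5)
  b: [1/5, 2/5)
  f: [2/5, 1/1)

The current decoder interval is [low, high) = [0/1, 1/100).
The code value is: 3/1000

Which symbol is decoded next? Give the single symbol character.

Answer: b

Derivation:
Interval width = high − low = 1/100 − 0/1 = 1/100
Scaled code = (code − low) / width = (3/1000 − 0/1) / 1/100 = 3/10
  c: [0/1, 1/10) 
  a: [1/10, 1/5) 
  b: [1/5, 2/5) ← scaled code falls here ✓
  f: [2/5, 1/1) 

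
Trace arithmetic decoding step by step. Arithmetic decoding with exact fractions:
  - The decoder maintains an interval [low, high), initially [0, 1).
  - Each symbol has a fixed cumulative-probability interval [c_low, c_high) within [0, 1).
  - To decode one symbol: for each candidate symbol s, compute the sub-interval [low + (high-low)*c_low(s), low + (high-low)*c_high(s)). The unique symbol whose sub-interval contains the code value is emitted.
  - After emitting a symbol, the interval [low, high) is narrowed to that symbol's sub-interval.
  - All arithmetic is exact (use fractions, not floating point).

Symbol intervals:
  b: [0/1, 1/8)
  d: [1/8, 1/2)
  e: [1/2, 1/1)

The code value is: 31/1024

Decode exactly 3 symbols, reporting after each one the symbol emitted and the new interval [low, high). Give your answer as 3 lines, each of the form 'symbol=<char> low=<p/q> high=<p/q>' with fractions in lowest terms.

Answer: symbol=b low=0/1 high=1/8
symbol=d low=1/64 high=1/16
symbol=d low=11/512 high=5/128

Derivation:
Step 1: interval [0/1, 1/1), width = 1/1 - 0/1 = 1/1
  'b': [0/1 + 1/1*0/1, 0/1 + 1/1*1/8) = [0/1, 1/8) <- contains code 31/1024
  'd': [0/1 + 1/1*1/8, 0/1 + 1/1*1/2) = [1/8, 1/2)
  'e': [0/1 + 1/1*1/2, 0/1 + 1/1*1/1) = [1/2, 1/1)
  emit 'b', narrow to [0/1, 1/8)
Step 2: interval [0/1, 1/8), width = 1/8 - 0/1 = 1/8
  'b': [0/1 + 1/8*0/1, 0/1 + 1/8*1/8) = [0/1, 1/64)
  'd': [0/1 + 1/8*1/8, 0/1 + 1/8*1/2) = [1/64, 1/16) <- contains code 31/1024
  'e': [0/1 + 1/8*1/2, 0/1 + 1/8*1/1) = [1/16, 1/8)
  emit 'd', narrow to [1/64, 1/16)
Step 3: interval [1/64, 1/16), width = 1/16 - 1/64 = 3/64
  'b': [1/64 + 3/64*0/1, 1/64 + 3/64*1/8) = [1/64, 11/512)
  'd': [1/64 + 3/64*1/8, 1/64 + 3/64*1/2) = [11/512, 5/128) <- contains code 31/1024
  'e': [1/64 + 3/64*1/2, 1/64 + 3/64*1/1) = [5/128, 1/16)
  emit 'd', narrow to [11/512, 5/128)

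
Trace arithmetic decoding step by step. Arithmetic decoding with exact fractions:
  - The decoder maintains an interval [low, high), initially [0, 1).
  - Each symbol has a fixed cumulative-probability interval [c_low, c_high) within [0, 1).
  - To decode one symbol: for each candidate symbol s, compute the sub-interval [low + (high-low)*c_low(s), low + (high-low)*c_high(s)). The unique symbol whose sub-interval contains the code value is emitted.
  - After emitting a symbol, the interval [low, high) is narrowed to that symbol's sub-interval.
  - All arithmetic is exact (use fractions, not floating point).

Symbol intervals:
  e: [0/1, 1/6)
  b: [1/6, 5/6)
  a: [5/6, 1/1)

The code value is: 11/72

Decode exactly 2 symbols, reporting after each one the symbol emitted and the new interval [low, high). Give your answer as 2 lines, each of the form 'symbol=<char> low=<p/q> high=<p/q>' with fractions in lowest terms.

Step 1: interval [0/1, 1/1), width = 1/1 - 0/1 = 1/1
  'e': [0/1 + 1/1*0/1, 0/1 + 1/1*1/6) = [0/1, 1/6) <- contains code 11/72
  'b': [0/1 + 1/1*1/6, 0/1 + 1/1*5/6) = [1/6, 5/6)
  'a': [0/1 + 1/1*5/6, 0/1 + 1/1*1/1) = [5/6, 1/1)
  emit 'e', narrow to [0/1, 1/6)
Step 2: interval [0/1, 1/6), width = 1/6 - 0/1 = 1/6
  'e': [0/1 + 1/6*0/1, 0/1 + 1/6*1/6) = [0/1, 1/36)
  'b': [0/1 + 1/6*1/6, 0/1 + 1/6*5/6) = [1/36, 5/36)
  'a': [0/1 + 1/6*5/6, 0/1 + 1/6*1/1) = [5/36, 1/6) <- contains code 11/72
  emit 'a', narrow to [5/36, 1/6)

Answer: symbol=e low=0/1 high=1/6
symbol=a low=5/36 high=1/6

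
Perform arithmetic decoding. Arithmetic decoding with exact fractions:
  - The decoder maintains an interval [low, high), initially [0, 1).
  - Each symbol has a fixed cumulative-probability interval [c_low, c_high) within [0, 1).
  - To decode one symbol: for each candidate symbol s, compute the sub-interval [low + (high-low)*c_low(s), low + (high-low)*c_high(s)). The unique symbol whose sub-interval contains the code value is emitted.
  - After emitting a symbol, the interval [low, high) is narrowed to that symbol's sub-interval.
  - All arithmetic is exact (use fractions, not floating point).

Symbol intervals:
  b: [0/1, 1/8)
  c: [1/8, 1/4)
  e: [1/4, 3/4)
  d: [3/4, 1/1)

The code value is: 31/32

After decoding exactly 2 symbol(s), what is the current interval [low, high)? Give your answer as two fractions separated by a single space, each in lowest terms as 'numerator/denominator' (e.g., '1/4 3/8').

Step 1: interval [0/1, 1/1), width = 1/1 - 0/1 = 1/1
  'b': [0/1 + 1/1*0/1, 0/1 + 1/1*1/8) = [0/1, 1/8)
  'c': [0/1 + 1/1*1/8, 0/1 + 1/1*1/4) = [1/8, 1/4)
  'e': [0/1 + 1/1*1/4, 0/1 + 1/1*3/4) = [1/4, 3/4)
  'd': [0/1 + 1/1*3/4, 0/1 + 1/1*1/1) = [3/4, 1/1) <- contains code 31/32
  emit 'd', narrow to [3/4, 1/1)
Step 2: interval [3/4, 1/1), width = 1/1 - 3/4 = 1/4
  'b': [3/4 + 1/4*0/1, 3/4 + 1/4*1/8) = [3/4, 25/32)
  'c': [3/4 + 1/4*1/8, 3/4 + 1/4*1/4) = [25/32, 13/16)
  'e': [3/4 + 1/4*1/4, 3/4 + 1/4*3/4) = [13/16, 15/16)
  'd': [3/4 + 1/4*3/4, 3/4 + 1/4*1/1) = [15/16, 1/1) <- contains code 31/32
  emit 'd', narrow to [15/16, 1/1)

Answer: 15/16 1/1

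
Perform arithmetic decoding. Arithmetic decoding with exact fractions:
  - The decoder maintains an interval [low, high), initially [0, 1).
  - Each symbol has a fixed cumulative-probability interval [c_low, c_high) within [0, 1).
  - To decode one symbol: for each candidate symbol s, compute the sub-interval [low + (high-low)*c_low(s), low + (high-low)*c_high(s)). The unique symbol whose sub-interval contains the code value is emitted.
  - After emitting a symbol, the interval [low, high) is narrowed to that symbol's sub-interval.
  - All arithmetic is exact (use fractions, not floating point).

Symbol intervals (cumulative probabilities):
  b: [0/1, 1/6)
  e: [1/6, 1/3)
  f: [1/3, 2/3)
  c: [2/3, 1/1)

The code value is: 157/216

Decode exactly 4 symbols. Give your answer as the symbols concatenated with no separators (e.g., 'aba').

Answer: cebf

Derivation:
Step 1: interval [0/1, 1/1), width = 1/1 - 0/1 = 1/1
  'b': [0/1 + 1/1*0/1, 0/1 + 1/1*1/6) = [0/1, 1/6)
  'e': [0/1 + 1/1*1/6, 0/1 + 1/1*1/3) = [1/6, 1/3)
  'f': [0/1 + 1/1*1/3, 0/1 + 1/1*2/3) = [1/3, 2/3)
  'c': [0/1 + 1/1*2/3, 0/1 + 1/1*1/1) = [2/3, 1/1) <- contains code 157/216
  emit 'c', narrow to [2/3, 1/1)
Step 2: interval [2/3, 1/1), width = 1/1 - 2/3 = 1/3
  'b': [2/3 + 1/3*0/1, 2/3 + 1/3*1/6) = [2/3, 13/18)
  'e': [2/3 + 1/3*1/6, 2/3 + 1/3*1/3) = [13/18, 7/9) <- contains code 157/216
  'f': [2/3 + 1/3*1/3, 2/3 + 1/3*2/3) = [7/9, 8/9)
  'c': [2/3 + 1/3*2/3, 2/3 + 1/3*1/1) = [8/9, 1/1)
  emit 'e', narrow to [13/18, 7/9)
Step 3: interval [13/18, 7/9), width = 7/9 - 13/18 = 1/18
  'b': [13/18 + 1/18*0/1, 13/18 + 1/18*1/6) = [13/18, 79/108) <- contains code 157/216
  'e': [13/18 + 1/18*1/6, 13/18 + 1/18*1/3) = [79/108, 20/27)
  'f': [13/18 + 1/18*1/3, 13/18 + 1/18*2/3) = [20/27, 41/54)
  'c': [13/18 + 1/18*2/3, 13/18 + 1/18*1/1) = [41/54, 7/9)
  emit 'b', narrow to [13/18, 79/108)
Step 4: interval [13/18, 79/108), width = 79/108 - 13/18 = 1/108
  'b': [13/18 + 1/108*0/1, 13/18 + 1/108*1/6) = [13/18, 469/648)
  'e': [13/18 + 1/108*1/6, 13/18 + 1/108*1/3) = [469/648, 235/324)
  'f': [13/18 + 1/108*1/3, 13/18 + 1/108*2/3) = [235/324, 59/81) <- contains code 157/216
  'c': [13/18 + 1/108*2/3, 13/18 + 1/108*1/1) = [59/81, 79/108)
  emit 'f', narrow to [235/324, 59/81)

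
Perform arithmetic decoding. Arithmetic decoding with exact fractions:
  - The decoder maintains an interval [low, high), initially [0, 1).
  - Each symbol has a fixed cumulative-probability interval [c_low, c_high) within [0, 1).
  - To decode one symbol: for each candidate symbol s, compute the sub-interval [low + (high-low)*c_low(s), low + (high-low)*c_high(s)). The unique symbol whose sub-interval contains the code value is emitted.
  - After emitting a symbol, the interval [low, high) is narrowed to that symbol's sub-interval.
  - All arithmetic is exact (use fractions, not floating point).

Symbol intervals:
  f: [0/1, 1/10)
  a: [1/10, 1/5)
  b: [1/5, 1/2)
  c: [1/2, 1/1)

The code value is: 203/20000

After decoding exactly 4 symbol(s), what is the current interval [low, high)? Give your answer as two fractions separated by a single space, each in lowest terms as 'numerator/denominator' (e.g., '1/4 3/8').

Answer: 101/10000 51/5000

Derivation:
Step 1: interval [0/1, 1/1), width = 1/1 - 0/1 = 1/1
  'f': [0/1 + 1/1*0/1, 0/1 + 1/1*1/10) = [0/1, 1/10) <- contains code 203/20000
  'a': [0/1 + 1/1*1/10, 0/1 + 1/1*1/5) = [1/10, 1/5)
  'b': [0/1 + 1/1*1/5, 0/1 + 1/1*1/2) = [1/5, 1/2)
  'c': [0/1 + 1/1*1/2, 0/1 + 1/1*1/1) = [1/2, 1/1)
  emit 'f', narrow to [0/1, 1/10)
Step 2: interval [0/1, 1/10), width = 1/10 - 0/1 = 1/10
  'f': [0/1 + 1/10*0/1, 0/1 + 1/10*1/10) = [0/1, 1/100)
  'a': [0/1 + 1/10*1/10, 0/1 + 1/10*1/5) = [1/100, 1/50) <- contains code 203/20000
  'b': [0/1 + 1/10*1/5, 0/1 + 1/10*1/2) = [1/50, 1/20)
  'c': [0/1 + 1/10*1/2, 0/1 + 1/10*1/1) = [1/20, 1/10)
  emit 'a', narrow to [1/100, 1/50)
Step 3: interval [1/100, 1/50), width = 1/50 - 1/100 = 1/100
  'f': [1/100 + 1/100*0/1, 1/100 + 1/100*1/10) = [1/100, 11/1000) <- contains code 203/20000
  'a': [1/100 + 1/100*1/10, 1/100 + 1/100*1/5) = [11/1000, 3/250)
  'b': [1/100 + 1/100*1/5, 1/100 + 1/100*1/2) = [3/250, 3/200)
  'c': [1/100 + 1/100*1/2, 1/100 + 1/100*1/1) = [3/200, 1/50)
  emit 'f', narrow to [1/100, 11/1000)
Step 4: interval [1/100, 11/1000), width = 11/1000 - 1/100 = 1/1000
  'f': [1/100 + 1/1000*0/1, 1/100 + 1/1000*1/10) = [1/100, 101/10000)
  'a': [1/100 + 1/1000*1/10, 1/100 + 1/1000*1/5) = [101/10000, 51/5000) <- contains code 203/20000
  'b': [1/100 + 1/1000*1/5, 1/100 + 1/1000*1/2) = [51/5000, 21/2000)
  'c': [1/100 + 1/1000*1/2, 1/100 + 1/1000*1/1) = [21/2000, 11/1000)
  emit 'a', narrow to [101/10000, 51/5000)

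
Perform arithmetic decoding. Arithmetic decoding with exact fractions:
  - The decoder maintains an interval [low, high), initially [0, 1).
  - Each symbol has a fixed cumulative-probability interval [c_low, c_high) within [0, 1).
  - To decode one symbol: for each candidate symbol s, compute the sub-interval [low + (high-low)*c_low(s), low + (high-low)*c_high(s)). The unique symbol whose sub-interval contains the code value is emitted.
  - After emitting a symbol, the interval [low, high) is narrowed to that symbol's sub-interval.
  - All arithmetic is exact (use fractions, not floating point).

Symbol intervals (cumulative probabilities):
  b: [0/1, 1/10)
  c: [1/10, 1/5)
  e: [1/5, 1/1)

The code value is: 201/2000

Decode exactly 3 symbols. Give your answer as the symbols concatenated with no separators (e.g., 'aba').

Answer: cbb

Derivation:
Step 1: interval [0/1, 1/1), width = 1/1 - 0/1 = 1/1
  'b': [0/1 + 1/1*0/1, 0/1 + 1/1*1/10) = [0/1, 1/10)
  'c': [0/1 + 1/1*1/10, 0/1 + 1/1*1/5) = [1/10, 1/5) <- contains code 201/2000
  'e': [0/1 + 1/1*1/5, 0/1 + 1/1*1/1) = [1/5, 1/1)
  emit 'c', narrow to [1/10, 1/5)
Step 2: interval [1/10, 1/5), width = 1/5 - 1/10 = 1/10
  'b': [1/10 + 1/10*0/1, 1/10 + 1/10*1/10) = [1/10, 11/100) <- contains code 201/2000
  'c': [1/10 + 1/10*1/10, 1/10 + 1/10*1/5) = [11/100, 3/25)
  'e': [1/10 + 1/10*1/5, 1/10 + 1/10*1/1) = [3/25, 1/5)
  emit 'b', narrow to [1/10, 11/100)
Step 3: interval [1/10, 11/100), width = 11/100 - 1/10 = 1/100
  'b': [1/10 + 1/100*0/1, 1/10 + 1/100*1/10) = [1/10, 101/1000) <- contains code 201/2000
  'c': [1/10 + 1/100*1/10, 1/10 + 1/100*1/5) = [101/1000, 51/500)
  'e': [1/10 + 1/100*1/5, 1/10 + 1/100*1/1) = [51/500, 11/100)
  emit 'b', narrow to [1/10, 101/1000)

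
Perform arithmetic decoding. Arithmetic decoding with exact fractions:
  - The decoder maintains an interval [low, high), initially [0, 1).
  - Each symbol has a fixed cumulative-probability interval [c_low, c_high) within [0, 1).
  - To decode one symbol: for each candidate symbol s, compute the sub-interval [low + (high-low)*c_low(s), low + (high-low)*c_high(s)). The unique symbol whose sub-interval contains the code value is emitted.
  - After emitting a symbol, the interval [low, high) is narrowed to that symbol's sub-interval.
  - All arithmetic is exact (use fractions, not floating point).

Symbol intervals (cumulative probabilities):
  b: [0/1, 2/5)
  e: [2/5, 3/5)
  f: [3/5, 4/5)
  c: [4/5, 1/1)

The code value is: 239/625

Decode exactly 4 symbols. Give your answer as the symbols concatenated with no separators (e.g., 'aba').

Answer: bcfc

Derivation:
Step 1: interval [0/1, 1/1), width = 1/1 - 0/1 = 1/1
  'b': [0/1 + 1/1*0/1, 0/1 + 1/1*2/5) = [0/1, 2/5) <- contains code 239/625
  'e': [0/1 + 1/1*2/5, 0/1 + 1/1*3/5) = [2/5, 3/5)
  'f': [0/1 + 1/1*3/5, 0/1 + 1/1*4/5) = [3/5, 4/5)
  'c': [0/1 + 1/1*4/5, 0/1 + 1/1*1/1) = [4/5, 1/1)
  emit 'b', narrow to [0/1, 2/5)
Step 2: interval [0/1, 2/5), width = 2/5 - 0/1 = 2/5
  'b': [0/1 + 2/5*0/1, 0/1 + 2/5*2/5) = [0/1, 4/25)
  'e': [0/1 + 2/5*2/5, 0/1 + 2/5*3/5) = [4/25, 6/25)
  'f': [0/1 + 2/5*3/5, 0/1 + 2/5*4/5) = [6/25, 8/25)
  'c': [0/1 + 2/5*4/5, 0/1 + 2/5*1/1) = [8/25, 2/5) <- contains code 239/625
  emit 'c', narrow to [8/25, 2/5)
Step 3: interval [8/25, 2/5), width = 2/5 - 8/25 = 2/25
  'b': [8/25 + 2/25*0/1, 8/25 + 2/25*2/5) = [8/25, 44/125)
  'e': [8/25 + 2/25*2/5, 8/25 + 2/25*3/5) = [44/125, 46/125)
  'f': [8/25 + 2/25*3/5, 8/25 + 2/25*4/5) = [46/125, 48/125) <- contains code 239/625
  'c': [8/25 + 2/25*4/5, 8/25 + 2/25*1/1) = [48/125, 2/5)
  emit 'f', narrow to [46/125, 48/125)
Step 4: interval [46/125, 48/125), width = 48/125 - 46/125 = 2/125
  'b': [46/125 + 2/125*0/1, 46/125 + 2/125*2/5) = [46/125, 234/625)
  'e': [46/125 + 2/125*2/5, 46/125 + 2/125*3/5) = [234/625, 236/625)
  'f': [46/125 + 2/125*3/5, 46/125 + 2/125*4/5) = [236/625, 238/625)
  'c': [46/125 + 2/125*4/5, 46/125 + 2/125*1/1) = [238/625, 48/125) <- contains code 239/625
  emit 'c', narrow to [238/625, 48/125)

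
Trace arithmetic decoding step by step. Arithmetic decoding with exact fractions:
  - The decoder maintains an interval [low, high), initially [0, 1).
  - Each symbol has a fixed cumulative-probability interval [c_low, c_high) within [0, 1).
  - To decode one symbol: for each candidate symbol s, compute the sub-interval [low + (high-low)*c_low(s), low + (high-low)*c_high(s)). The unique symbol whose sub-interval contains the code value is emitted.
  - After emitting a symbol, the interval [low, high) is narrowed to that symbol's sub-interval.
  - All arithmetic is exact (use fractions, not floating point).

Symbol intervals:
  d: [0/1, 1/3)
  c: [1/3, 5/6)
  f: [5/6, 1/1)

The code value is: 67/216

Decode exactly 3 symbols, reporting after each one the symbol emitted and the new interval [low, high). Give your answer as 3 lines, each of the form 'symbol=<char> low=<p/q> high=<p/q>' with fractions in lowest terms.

Answer: symbol=d low=0/1 high=1/3
symbol=f low=5/18 high=1/3
symbol=c low=8/27 high=35/108

Derivation:
Step 1: interval [0/1, 1/1), width = 1/1 - 0/1 = 1/1
  'd': [0/1 + 1/1*0/1, 0/1 + 1/1*1/3) = [0/1, 1/3) <- contains code 67/216
  'c': [0/1 + 1/1*1/3, 0/1 + 1/1*5/6) = [1/3, 5/6)
  'f': [0/1 + 1/1*5/6, 0/1 + 1/1*1/1) = [5/6, 1/1)
  emit 'd', narrow to [0/1, 1/3)
Step 2: interval [0/1, 1/3), width = 1/3 - 0/1 = 1/3
  'd': [0/1 + 1/3*0/1, 0/1 + 1/3*1/3) = [0/1, 1/9)
  'c': [0/1 + 1/3*1/3, 0/1 + 1/3*5/6) = [1/9, 5/18)
  'f': [0/1 + 1/3*5/6, 0/1 + 1/3*1/1) = [5/18, 1/3) <- contains code 67/216
  emit 'f', narrow to [5/18, 1/3)
Step 3: interval [5/18, 1/3), width = 1/3 - 5/18 = 1/18
  'd': [5/18 + 1/18*0/1, 5/18 + 1/18*1/3) = [5/18, 8/27)
  'c': [5/18 + 1/18*1/3, 5/18 + 1/18*5/6) = [8/27, 35/108) <- contains code 67/216
  'f': [5/18 + 1/18*5/6, 5/18 + 1/18*1/1) = [35/108, 1/3)
  emit 'c', narrow to [8/27, 35/108)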